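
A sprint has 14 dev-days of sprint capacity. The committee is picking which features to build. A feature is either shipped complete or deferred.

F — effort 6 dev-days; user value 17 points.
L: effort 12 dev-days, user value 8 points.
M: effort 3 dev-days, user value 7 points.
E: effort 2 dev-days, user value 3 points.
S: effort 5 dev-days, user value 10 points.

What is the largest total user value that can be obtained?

F + M + S: effort 6 + 3 + 5 = 14 ≤ 14, user value 17 + 7 + 10 = 34.
F + E + S: effort 6 + 2 + 5 = 13 ≤ 14, user value 17 + 3 + 10 = 30.
Best is F, M, and S with total user value 34.

34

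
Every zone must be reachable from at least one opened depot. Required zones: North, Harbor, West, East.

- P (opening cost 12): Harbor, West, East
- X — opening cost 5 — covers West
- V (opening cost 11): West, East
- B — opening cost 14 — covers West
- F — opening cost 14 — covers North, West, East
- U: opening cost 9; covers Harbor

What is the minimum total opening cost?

23

The greedy cost-per-new-zone heuristic would pick P and F for 26, but a cheaper cover exists.
Choose F and U: together they cover North, Harbor, West, East — every zone.
Total opening cost: 14 + 9 = 23.
No cover costs less than 23.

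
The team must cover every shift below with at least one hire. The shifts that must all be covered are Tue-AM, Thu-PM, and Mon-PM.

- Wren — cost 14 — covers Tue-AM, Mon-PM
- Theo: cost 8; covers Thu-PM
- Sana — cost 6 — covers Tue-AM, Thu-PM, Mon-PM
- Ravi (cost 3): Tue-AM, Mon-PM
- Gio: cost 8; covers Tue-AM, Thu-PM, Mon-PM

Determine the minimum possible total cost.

6

Sana alone covers Tue-AM, Thu-PM, Mon-PM — every shift.
Total cost: 6.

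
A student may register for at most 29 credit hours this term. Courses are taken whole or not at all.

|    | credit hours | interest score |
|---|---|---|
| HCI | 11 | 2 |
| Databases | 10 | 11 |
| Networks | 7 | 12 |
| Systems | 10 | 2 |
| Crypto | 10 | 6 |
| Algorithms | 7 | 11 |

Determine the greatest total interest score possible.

34

This is a 0-1 knapsack instance.
Take Databases, Networks, and Algorithms: credit hours 10 + 7 + 7 = 24 ≤ 29, interest score 11 + 12 + 11 = 34.
No other feasible combination does better.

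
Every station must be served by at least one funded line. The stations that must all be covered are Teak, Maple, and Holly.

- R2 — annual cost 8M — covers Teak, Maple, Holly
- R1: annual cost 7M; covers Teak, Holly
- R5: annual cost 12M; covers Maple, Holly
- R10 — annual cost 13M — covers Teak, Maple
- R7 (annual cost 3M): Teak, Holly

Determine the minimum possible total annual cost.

This is an integer covering problem.
R2 alone covers Teak, Maple, Holly — every station.
Total annual cost: 8.

8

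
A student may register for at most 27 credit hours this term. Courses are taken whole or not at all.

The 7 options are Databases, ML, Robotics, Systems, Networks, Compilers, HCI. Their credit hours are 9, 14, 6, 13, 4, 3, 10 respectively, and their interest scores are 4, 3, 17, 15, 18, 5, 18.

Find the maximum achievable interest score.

Treat it as a binary knapsack problem.
Take Robotics, Networks, Compilers, and HCI: credit hours 6 + 4 + 3 + 10 = 23 ≤ 27, interest score 17 + 18 + 5 + 18 = 58.
No other feasible combination does better.

58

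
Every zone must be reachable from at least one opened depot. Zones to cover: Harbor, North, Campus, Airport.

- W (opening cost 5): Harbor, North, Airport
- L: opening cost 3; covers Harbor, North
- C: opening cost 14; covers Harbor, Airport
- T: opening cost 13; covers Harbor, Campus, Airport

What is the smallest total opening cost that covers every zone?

16

This is a weighted set-cover instance.
The greedy cost-per-new-zone heuristic would pick L, W, and T for 21, but a cheaper cover exists.
Choose L and T: together they cover Harbor, North, Campus, Airport — every zone.
Total opening cost: 3 + 13 = 16.
No cover costs less than 16.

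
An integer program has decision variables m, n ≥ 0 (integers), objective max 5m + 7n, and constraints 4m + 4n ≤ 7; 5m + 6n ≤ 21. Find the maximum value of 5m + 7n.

7

The continuous relaxation peaks at (0, 1.75) with value 12.25; rounding to a feasible lattice point costs some objective.
(m,n)=(0,1): 4·0+4·1=4≤7, 5·0+6·1=6≤21, objective 7.
(m,n)=(1,0): 4·1+4·0=4≤7, 5·1+6·0=5≤21, objective 5.
(m,n)=(0,0): 4·0+4·0=0≤7, 5·0+6·0=0≤21, objective 0.
No feasible integer point exceeds 7.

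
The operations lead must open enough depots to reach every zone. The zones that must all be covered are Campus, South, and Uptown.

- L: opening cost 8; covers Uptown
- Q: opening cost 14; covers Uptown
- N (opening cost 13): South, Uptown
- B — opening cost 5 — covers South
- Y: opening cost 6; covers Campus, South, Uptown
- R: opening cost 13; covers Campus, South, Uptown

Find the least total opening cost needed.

Y alone covers Campus, South, Uptown — every zone.
Total opening cost: 6.
No cover costs less than 6.

6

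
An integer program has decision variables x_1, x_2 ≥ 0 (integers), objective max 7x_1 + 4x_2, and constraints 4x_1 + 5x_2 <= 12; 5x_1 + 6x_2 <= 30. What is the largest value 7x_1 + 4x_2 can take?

(x_1,x_2)=(3,0): 4·3+5·0=12≤12, 5·3+6·0=15≤30, objective 21.
(x_1,x_2)=(2,0): 4·2+5·0=8≤12, 5·2+6·0=10≤30, objective 14.
No feasible integer point exceeds 21.

21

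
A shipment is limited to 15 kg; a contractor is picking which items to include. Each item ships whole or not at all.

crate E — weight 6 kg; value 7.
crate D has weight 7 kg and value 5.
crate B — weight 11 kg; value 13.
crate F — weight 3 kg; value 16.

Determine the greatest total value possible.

Allowing fractional choices, the relaxed optimum would be about 30.2, but items are indivisible.
crate B + crate F: weight 11 + 3 = 14 ≤ 15, value 13 + 16 = 29.
crate E + crate F: weight 6 + 3 = 9 ≤ 15, value 7 + 16 = 23.
Best is crate B and crate F with total value 29.

29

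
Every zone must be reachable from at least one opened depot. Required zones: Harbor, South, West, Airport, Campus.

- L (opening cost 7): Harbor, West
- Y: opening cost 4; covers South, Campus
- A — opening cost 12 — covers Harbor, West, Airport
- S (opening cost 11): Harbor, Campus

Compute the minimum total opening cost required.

This is a weighted set-cover instance.
The greedy cost-per-new-zone heuristic would pick Y, L, and A for 23, but a cheaper cover exists.
Choose Y and A: together they cover Harbor, South, West, Airport, Campus — every zone.
Total opening cost: 4 + 12 = 16.
No cover costs less than 16.

16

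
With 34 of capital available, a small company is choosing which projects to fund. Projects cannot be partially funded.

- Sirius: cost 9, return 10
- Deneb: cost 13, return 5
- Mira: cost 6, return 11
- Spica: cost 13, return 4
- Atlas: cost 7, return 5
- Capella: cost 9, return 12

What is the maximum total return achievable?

38

Treat it as a binary knapsack problem.
Mira + Atlas + Capella: cost 6 + 7 + 9 = 22 ≤ 34, return 11 + 5 + 12 = 28.
Sirius + Mira + Capella: cost 9 + 6 + 9 = 24 ≤ 34, return 10 + 11 + 12 = 33.
Sirius + Mira + Atlas + Capella: cost 9 + 6 + 7 + 9 = 31 ≤ 34, return 10 + 11 + 5 + 12 = 38.
Best is Sirius, Mira, Atlas, and Capella with total return 38.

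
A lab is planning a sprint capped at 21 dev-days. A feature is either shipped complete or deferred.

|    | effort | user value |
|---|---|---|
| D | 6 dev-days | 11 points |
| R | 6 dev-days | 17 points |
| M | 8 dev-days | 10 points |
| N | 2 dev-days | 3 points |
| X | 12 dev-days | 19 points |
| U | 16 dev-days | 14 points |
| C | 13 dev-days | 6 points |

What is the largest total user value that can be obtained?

Treat it as a binary knapsack problem.
R + N + X: effort 6 + 2 + 12 = 20 ≤ 21, user value 17 + 3 + 19 = 39.
D + R + M: effort 6 + 6 + 8 = 20 ≤ 21, user value 11 + 17 + 10 = 38.
R + X: effort 6 + 12 = 18 ≤ 21, user value 17 + 19 = 36.
Best is R, N, and X with total user value 39.

39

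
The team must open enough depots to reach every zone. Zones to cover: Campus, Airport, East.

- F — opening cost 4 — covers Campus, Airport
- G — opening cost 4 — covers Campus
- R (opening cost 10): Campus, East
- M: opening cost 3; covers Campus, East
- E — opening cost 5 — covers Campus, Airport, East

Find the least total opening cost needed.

5

The greedy cost-per-new-zone heuristic would pick M and F for 7, but a cheaper cover exists.
E alone covers Campus, Airport, East — every zone.
Total opening cost: 5.
No cover costs less than 5.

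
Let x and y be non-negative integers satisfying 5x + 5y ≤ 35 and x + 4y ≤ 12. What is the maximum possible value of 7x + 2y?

49

(x,y)=(7,0): 5·7+5·0=35≤35, 1·7+4·0=7≤12, objective 49.
(x,y)=(6,1): 5·6+5·1=35≤35, 1·6+4·1=10≤12, objective 44.
(x,y)=(6,0): 5·6+5·0=30≤35, 1·6+4·0=6≤12, objective 42.
No feasible integer point exceeds 49.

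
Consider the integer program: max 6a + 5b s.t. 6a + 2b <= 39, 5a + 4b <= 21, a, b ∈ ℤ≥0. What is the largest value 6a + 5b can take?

The continuous relaxation peaks at (0, 5.25) with value 26.25; rounding to a feasible lattice point costs some objective.
(a,b)=(1,4): 6·1+2·4=14≤39, 5·1+4·4=21≤21, objective 26.
(a,b)=(0,5): 6·0+2·5=10≤39, 5·0+4·5=20≤21, objective 25.
(a,b)=(1,3): 6·1+2·3=12≤39, 5·1+4·3=17≤21, objective 21.
Maximum is 26 at (a,b)=(1,4).

26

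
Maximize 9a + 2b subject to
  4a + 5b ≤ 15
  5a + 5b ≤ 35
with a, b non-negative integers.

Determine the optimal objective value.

27

Relaxing integrality, the LP optimum is 33.75 at (a,b) = (3.75, 0), which is not an integer point.
(a,b)=(3,0): 4·3+5·0=12≤15, 5·3+5·0=15≤35, objective 27.
(a,b)=(2,1): 4·2+5·1=13≤15, 5·2+5·1=15≤35, objective 20.
(a,b)=(2,0): 4·2+5·0=8≤15, 5·2+5·0=10≤35, objective 18.
No feasible integer point exceeds 27.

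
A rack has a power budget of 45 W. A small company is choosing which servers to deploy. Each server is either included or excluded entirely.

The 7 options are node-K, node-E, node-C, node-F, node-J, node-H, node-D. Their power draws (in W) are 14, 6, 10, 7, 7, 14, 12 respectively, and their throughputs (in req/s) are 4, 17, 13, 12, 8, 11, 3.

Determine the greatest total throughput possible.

61

node-E + node-C + node-F + node-H: power draw 6 + 10 + 7 + 14 = 37 ≤ 45, throughput 17 + 13 + 12 + 11 = 53.
node-K + node-E + node-C + node-F + node-J: power draw 14 + 6 + 10 + 7 + 7 = 44 ≤ 45, throughput 4 + 17 + 13 + 12 + 8 = 54.
node-E + node-C + node-F + node-J + node-H: power draw 6 + 10 + 7 + 7 + 14 = 44 ≤ 45, throughput 17 + 13 + 12 + 8 + 11 = 61.
Best is node-E, node-C, node-F, node-J, and node-H with total throughput 61.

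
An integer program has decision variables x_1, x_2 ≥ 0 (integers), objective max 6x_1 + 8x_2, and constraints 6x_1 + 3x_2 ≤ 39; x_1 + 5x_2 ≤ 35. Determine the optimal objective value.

66

Relaxing integrality, the LP optimum is 70.67 at (x_1,x_2) = (3.33, 6.33), which is not an integer point.
(x_1,x_2)=(3,6): 6·3+3·6=36≤39, 1·3+5·6=33≤35, objective 66.
(x_1,x_2)=(4,5): 6·4+3·5=39≤39, 1·4+5·5=29≤35, objective 64.
Maximum is 66 at (x_1,x_2)=(3,6).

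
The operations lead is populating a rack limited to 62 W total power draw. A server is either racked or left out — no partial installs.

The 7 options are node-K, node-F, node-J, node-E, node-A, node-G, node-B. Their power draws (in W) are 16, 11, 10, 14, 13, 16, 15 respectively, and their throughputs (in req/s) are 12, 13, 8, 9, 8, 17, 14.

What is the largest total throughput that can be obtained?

56

Treat it as a binary knapsack problem.
Take node-K, node-F, node-G, and node-B: power draw 16 + 11 + 16 + 15 = 58 ≤ 62, throughput 12 + 13 + 17 + 14 = 56.
No other feasible combination does better.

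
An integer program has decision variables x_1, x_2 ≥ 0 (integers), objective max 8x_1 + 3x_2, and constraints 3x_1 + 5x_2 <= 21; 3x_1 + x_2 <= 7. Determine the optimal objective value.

The continuous relaxation peaks at (1.17, 3.5) with value 19.83; rounding to a feasible lattice point costs some objective.
(x_1,x_2)=(2,1): 3·2+5·1=11≤21, 3·2+1·1=7≤7, objective 19.
(x_1,x_2)=(1,3): 3·1+5·3=18≤21, 3·1+1·3=6≤7, objective 17.
(x_1,x_2)=(2,0): 3·2+5·0=6≤21, 3·2+1·0=6≤7, objective 16.
The best lattice point is (2,1), giving 19.

19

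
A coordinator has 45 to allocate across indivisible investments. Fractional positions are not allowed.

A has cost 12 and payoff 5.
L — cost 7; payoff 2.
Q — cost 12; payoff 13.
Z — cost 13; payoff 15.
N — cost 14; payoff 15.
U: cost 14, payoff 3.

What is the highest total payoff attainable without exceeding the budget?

43

Take Q, Z, and N: cost 12 + 13 + 14 = 39 ≤ 45, payoff 13 + 15 + 15 = 43.
No other feasible combination does better.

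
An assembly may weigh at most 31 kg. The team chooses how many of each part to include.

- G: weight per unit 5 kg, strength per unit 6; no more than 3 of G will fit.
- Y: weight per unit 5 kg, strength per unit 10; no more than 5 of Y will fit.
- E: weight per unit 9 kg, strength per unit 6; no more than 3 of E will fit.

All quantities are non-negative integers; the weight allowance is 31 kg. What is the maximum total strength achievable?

Take 1×G and 5×Y: weight 30 ≤ 31, strength 1·6 + 5·10 = 56.
Y has the best ratio (10/5) and is taken to its limit of 5; remaining capacity is filled optimally with the others.

56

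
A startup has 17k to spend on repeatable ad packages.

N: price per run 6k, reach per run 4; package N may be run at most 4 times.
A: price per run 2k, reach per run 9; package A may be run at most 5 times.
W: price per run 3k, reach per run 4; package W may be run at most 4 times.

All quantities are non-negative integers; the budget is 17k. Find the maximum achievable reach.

53

5×A and 1×W: price 13 ≤ 17, reach 5·9 + 1·4 = 49.
5×A and 2×W: price 16 ≤ 17, reach 5·9 + 2·4 = 53.
Best is 53.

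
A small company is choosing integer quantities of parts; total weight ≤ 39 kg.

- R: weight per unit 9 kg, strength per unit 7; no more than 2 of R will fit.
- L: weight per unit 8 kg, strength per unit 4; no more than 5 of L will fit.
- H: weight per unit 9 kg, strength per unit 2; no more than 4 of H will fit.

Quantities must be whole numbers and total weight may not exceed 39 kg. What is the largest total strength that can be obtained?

2×R, 1×L, and 1×H: weight 35 ≤ 39, strength 2·7 + 1·4 + 1·2 = 20.
2×R and 2×L: weight 34 ≤ 39, strength 2·7 + 2·4 = 22.
Best is 22.

22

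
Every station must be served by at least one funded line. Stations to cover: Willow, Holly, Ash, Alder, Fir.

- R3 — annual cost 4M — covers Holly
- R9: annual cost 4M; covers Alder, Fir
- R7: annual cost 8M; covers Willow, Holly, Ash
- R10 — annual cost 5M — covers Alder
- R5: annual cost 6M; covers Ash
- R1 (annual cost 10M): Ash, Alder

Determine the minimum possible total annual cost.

Choose R9 and R7: together they cover Willow, Holly, Ash, Alder, Fir — every station.
Total annual cost: 4 + 8 = 12.
No cover costs less than 12.

12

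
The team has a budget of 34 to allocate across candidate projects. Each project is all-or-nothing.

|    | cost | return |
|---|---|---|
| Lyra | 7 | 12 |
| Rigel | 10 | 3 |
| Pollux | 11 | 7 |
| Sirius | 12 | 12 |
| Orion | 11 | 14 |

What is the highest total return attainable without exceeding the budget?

Treat it as a binary knapsack problem.
Pollux + Sirius + Orion: cost 11 + 12 + 11 = 34 ≤ 34, return 7 + 12 + 14 = 33.
Lyra + Pollux + Orion: cost 7 + 11 + 11 = 29 ≤ 34, return 12 + 7 + 14 = 33.
Lyra + Sirius + Orion: cost 7 + 12 + 11 = 30 ≤ 34, return 12 + 12 + 14 = 38.
Best is Lyra, Sirius, and Orion with total return 38.

38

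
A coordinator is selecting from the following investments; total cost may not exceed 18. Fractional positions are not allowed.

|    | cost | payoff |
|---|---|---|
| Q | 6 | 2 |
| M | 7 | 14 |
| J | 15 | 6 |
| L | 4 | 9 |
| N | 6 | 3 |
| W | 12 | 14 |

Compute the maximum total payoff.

M + L: cost 7 + 4 = 11 ≤ 18, payoff 14 + 9 = 23.
M + L + N: cost 7 + 4 + 6 = 17 ≤ 18, payoff 14 + 9 + 3 = 26.
Q + M + L: cost 6 + 7 + 4 = 17 ≤ 18, payoff 2 + 14 + 9 = 25.
Best is M, L, and N with total payoff 26.

26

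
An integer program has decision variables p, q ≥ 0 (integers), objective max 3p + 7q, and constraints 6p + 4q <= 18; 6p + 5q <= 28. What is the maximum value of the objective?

The continuous relaxation peaks at (0, 4.5) with value 31.50; rounding to a feasible lattice point costs some objective.
(p,q)=(0,4): 6·0+4·4=16≤18, 6·0+5·4=20≤28, objective 28.
(p,q)=(1,3): 6·1+4·3=18≤18, 6·1+5·3=21≤28, objective 24.
(p,q)=(0,3): 6·0+4·3=12≤18, 6·0+5·3=15≤28, objective 21.
No feasible integer point exceeds 28.

28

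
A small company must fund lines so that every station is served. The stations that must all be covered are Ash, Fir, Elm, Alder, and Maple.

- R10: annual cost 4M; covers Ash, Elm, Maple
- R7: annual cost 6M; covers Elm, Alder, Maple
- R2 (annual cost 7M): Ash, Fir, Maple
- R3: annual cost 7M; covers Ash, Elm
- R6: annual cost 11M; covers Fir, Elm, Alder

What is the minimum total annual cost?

Choose R7 and R2: together they cover Ash, Fir, Elm, Alder, Maple — every station.
Total annual cost: 6 + 7 = 13.

13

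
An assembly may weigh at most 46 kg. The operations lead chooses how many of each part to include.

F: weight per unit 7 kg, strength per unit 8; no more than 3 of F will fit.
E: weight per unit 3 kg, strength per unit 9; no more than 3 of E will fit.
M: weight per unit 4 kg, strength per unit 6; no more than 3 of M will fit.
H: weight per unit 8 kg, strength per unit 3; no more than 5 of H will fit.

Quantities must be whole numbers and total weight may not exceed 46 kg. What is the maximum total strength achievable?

This is a bounded integer knapsack.
E has the best ratio (9/3); taking only E gives at most 3×9 = 27 (stopped by the supply cap of 3).
Mixing does better — 3×F, 3×E, and 3×M: weight 42 ≤ 46, strength 3·8 + 3·9 + 3·6 = 69.

69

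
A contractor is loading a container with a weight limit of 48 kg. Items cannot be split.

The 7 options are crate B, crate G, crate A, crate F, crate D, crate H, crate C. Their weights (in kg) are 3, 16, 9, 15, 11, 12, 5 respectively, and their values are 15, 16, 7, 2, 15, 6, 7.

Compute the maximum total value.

crate B + crate G + crate A + crate D + crate C: weight 3 + 16 + 9 + 11 + 5 = 44 ≤ 48, value 15 + 16 + 7 + 15 + 7 = 60.
crate B + crate G + crate D + crate H + crate C: weight 3 + 16 + 11 + 12 + 5 = 47 ≤ 48, value 15 + 16 + 15 + 6 + 7 = 59.
Best is crate B, crate G, crate A, crate D, and crate C with total value 60.

60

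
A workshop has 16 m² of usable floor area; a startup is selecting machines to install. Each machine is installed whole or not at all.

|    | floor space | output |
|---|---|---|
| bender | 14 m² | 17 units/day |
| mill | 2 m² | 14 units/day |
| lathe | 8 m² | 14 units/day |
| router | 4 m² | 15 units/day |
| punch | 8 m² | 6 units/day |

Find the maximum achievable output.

43

Treat it as a binary knapsack problem.
Allowing fractional choices, the relaxed optimum would be about 45.4, but machines are indivisible.
bender + mill: floor space 14 + 2 = 16 ≤ 16, output 17 + 14 = 31.
mill + router + punch: floor space 2 + 4 + 8 = 14 ≤ 16, output 14 + 15 + 6 = 35.
mill + lathe + router: floor space 2 + 8 + 4 = 14 ≤ 16, output 14 + 14 + 15 = 43.
Best is mill, lathe, and router with total output 43.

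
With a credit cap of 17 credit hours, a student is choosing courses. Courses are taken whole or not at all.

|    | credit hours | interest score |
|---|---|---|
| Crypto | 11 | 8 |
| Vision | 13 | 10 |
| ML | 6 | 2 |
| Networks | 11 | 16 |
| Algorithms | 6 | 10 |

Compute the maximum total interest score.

26

Treat it as a binary knapsack problem.
ML + Networks: credit hours 6 + 11 = 17 ≤ 17, interest score 2 + 16 = 18.
Crypto + Algorithms: credit hours 11 + 6 = 17 ≤ 17, interest score 8 + 10 = 18.
Networks + Algorithms: credit hours 11 + 6 = 17 ≤ 17, interest score 16 + 10 = 26.
Best is Networks and Algorithms with total interest score 26.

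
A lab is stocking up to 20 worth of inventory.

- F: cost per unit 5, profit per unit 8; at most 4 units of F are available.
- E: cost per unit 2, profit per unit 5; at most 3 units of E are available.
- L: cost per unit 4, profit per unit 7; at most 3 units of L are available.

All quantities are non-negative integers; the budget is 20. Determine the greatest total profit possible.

E has the best ratio (5/2); taking only E gives at most 3×5 = 15 (stopped by the supply cap of 3).
Mixing does better — 2×F, 3×E, and 1×L: cost 20 ≤ 20, profit 2·8 + 3·5 + 1·7 = 38.

38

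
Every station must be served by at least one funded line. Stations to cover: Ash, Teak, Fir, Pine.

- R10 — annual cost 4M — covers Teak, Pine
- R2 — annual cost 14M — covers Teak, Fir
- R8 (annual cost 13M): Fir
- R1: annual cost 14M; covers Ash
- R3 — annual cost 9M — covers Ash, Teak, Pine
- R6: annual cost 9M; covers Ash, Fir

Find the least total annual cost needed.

13

Choose R10 and R6: together they cover Ash, Teak, Fir, Pine — every station.
Total annual cost: 4 + 9 = 13.
No cover costs less than 13.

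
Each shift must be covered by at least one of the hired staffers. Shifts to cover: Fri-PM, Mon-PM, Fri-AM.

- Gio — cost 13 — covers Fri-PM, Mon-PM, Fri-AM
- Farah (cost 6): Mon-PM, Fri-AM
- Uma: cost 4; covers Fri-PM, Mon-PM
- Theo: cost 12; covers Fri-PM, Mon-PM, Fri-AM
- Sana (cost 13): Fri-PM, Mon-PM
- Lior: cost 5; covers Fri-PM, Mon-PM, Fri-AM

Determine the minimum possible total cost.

Lior alone covers Fri-PM, Mon-PM, Fri-AM — every shift.
Total cost: 5.
No cover costs less than 5.

5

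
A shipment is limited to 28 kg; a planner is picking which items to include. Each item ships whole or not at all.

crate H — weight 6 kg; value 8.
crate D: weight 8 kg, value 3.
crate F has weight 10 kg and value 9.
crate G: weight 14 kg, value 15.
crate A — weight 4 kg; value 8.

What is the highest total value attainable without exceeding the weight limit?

32

Treat it as a binary knapsack problem.
Allowing fractional choices, the relaxed optimum would be about 34.6, but items are indivisible.
crate H + crate G + crate A: weight 6 + 14 + 4 = 24 ≤ 28, value 8 + 15 + 8 = 31.
crate F + crate G + crate A: weight 10 + 14 + 4 = 28 ≤ 28, value 9 + 15 + 8 = 32.
Best is crate F, crate G, and crate A with total value 32.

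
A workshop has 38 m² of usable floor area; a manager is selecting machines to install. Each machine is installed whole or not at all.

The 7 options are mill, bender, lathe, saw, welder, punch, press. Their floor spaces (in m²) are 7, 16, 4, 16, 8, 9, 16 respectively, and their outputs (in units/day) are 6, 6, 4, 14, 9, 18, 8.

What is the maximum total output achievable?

This is an integer program with binary decision variables.
lathe + saw + welder + punch: floor space 4 + 16 + 8 + 9 = 37 ≤ 38, output 4 + 14 + 9 + 18 = 45.
mill + lathe + saw + punch: floor space 7 + 4 + 16 + 9 = 36 ≤ 38, output 6 + 4 + 14 + 18 = 42.
Best is lathe, saw, welder, and punch with total output 45.

45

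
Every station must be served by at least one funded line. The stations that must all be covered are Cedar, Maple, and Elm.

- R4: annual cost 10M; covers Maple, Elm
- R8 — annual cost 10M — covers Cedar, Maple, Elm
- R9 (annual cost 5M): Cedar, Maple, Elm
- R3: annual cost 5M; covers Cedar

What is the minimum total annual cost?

5

This is an integer covering problem.
R9 alone covers Cedar, Maple, Elm — every station.
Total annual cost: 5.
No cover costs less than 5.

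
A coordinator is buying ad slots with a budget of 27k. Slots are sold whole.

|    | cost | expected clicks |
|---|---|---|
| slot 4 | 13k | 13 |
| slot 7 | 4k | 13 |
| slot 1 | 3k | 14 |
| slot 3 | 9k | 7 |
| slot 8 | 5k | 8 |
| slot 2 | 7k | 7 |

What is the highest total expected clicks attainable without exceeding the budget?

48

Take slot 4, slot 7, slot 1, and slot 8: cost 13 + 4 + 3 + 5 = 25 ≤ 27, expected clicks 13 + 13 + 14 + 8 = 48.
No other feasible combination does better.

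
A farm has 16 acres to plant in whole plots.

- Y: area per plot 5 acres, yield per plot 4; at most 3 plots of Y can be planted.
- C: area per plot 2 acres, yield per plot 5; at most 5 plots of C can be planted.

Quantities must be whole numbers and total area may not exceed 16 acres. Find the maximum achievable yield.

29

C has the best ratio (5/2); taking only C gives at most 5×5 = 25 (stopped by the supply cap of 5).
Mixing does better — 1×Y and 5×C: area 15 ≤ 16, yield 1·4 + 5·5 = 29.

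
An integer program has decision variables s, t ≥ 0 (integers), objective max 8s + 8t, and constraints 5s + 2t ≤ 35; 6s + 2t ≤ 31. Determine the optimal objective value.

The continuous relaxation peaks at (0, 15.5) with value 124.00; rounding to a feasible lattice point costs some objective.
(s,t)=(0,15): 5·0+2·15=30≤35, 6·0+2·15=30≤31, objective 120.
(s,t)=(0,14): 5·0+2·14=28≤35, 6·0+2·14=28≤31, objective 112.
No feasible integer point exceeds 120.

120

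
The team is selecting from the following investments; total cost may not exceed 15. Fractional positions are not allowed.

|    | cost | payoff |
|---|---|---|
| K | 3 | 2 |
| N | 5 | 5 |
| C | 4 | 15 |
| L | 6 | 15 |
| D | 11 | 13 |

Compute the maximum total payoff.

35

Take N, C, and L: cost 5 + 4 + 6 = 15 ≤ 15, payoff 5 + 15 + 15 = 35.
No other feasible combination does better.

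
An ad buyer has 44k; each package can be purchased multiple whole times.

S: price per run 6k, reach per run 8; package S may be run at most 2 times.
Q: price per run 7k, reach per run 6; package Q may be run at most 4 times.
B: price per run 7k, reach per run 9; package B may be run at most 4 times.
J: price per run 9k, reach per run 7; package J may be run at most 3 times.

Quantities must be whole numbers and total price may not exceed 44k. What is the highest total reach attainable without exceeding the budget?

S has the best ratio (8/6); taking only S gives at most 2×8 = 16 (stopped by the supply cap of 2).
Mixing does better — 2×S and 4×B: price 40 ≤ 44, reach 2·8 + 4·9 = 52.

52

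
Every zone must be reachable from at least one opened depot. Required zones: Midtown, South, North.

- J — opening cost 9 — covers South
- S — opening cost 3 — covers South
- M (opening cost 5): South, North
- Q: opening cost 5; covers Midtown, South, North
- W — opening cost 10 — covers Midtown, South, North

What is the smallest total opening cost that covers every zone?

5

This is a weighted set-cover instance.
Q alone covers Midtown, South, North — every zone.
Total opening cost: 5.
No cover costs less than 5.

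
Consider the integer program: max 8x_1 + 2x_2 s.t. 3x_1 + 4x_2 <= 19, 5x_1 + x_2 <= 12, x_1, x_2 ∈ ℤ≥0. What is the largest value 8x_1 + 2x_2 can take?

(x_1,x_2)=(2,2): 3·2+4·2=14≤19, 5·2+1·2=12≤12, objective 20.
(x_1,x_2)=(2,1): 3·2+4·1=10≤19, 5·2+1·1=11≤12, objective 18.
(x_1,x_2)=(1,4): 3·1+4·4=19≤19, 5·1+1·4=9≤12, objective 16.
No feasible integer point exceeds 20.

20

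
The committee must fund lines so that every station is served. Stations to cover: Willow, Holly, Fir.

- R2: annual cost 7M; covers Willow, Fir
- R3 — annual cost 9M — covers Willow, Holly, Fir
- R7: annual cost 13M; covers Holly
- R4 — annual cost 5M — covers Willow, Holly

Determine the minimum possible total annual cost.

R3 alone covers Willow, Holly, Fir — every station.
Total annual cost: 9.

9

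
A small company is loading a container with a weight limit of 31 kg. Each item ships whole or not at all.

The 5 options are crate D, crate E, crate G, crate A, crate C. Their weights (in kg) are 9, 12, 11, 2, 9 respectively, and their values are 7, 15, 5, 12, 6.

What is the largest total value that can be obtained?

Allowing fractional choices, the relaxed optimum would be about 39.3, but items are indivisible.
crate D + crate E + crate A: weight 9 + 12 + 2 = 23 ≤ 31, value 7 + 15 + 12 = 34.
crate E + crate A + crate C: weight 12 + 2 + 9 = 23 ≤ 31, value 15 + 12 + 6 = 33.
Best is crate D, crate E, and crate A with total value 34.

34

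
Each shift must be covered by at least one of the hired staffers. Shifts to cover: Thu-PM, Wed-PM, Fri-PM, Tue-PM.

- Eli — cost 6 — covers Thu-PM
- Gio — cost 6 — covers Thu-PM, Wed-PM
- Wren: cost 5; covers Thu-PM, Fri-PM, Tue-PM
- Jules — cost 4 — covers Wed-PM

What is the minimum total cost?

9

Choose Wren and Jules: together they cover Thu-PM, Wed-PM, Fri-PM, Tue-PM — every shift.
Total cost: 5 + 4 = 9.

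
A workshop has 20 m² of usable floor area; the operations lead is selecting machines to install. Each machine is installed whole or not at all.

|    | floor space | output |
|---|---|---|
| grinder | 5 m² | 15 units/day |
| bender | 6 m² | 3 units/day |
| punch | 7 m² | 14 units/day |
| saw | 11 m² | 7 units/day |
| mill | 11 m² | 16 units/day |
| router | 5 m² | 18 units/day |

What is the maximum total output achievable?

47

grinder + punch + router: floor space 5 + 7 + 5 = 17 ≤ 20, output 15 + 14 + 18 = 47.
grinder + bender + router: floor space 5 + 6 + 5 = 16 ≤ 20, output 15 + 3 + 18 = 36.
Best is grinder, punch, and router with total output 47.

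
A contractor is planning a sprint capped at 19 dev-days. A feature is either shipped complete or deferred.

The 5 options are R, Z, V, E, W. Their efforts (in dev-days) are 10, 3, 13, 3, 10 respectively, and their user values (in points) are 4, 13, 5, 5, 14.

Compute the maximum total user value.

Z + E + W: effort 3 + 3 + 10 = 16 ≤ 19, user value 13 + 5 + 14 = 32.
Z + W: effort 3 + 10 = 13 ≤ 19, user value 13 + 14 = 27.
Best is Z, E, and W with total user value 32.

32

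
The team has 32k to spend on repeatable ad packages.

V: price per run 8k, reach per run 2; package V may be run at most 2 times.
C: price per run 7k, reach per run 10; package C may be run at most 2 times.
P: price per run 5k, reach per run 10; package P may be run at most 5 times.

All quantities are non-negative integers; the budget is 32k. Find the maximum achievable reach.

P has the best ratio (10/5); taking only P gives at most 5×10 = 50 (stopped by the supply cap of 5).
Mixing does better — 1×C and 5×P: price 32 ≤ 32, reach 1·10 + 5·10 = 60.

60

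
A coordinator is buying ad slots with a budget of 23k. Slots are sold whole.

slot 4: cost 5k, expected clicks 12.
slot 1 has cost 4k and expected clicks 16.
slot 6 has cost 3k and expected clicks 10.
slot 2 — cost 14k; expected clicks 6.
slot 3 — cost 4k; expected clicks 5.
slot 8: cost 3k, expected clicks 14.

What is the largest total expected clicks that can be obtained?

slot 4 + slot 1 + slot 6 + slot 3 + slot 8: cost 5 + 4 + 3 + 4 + 3 = 19 ≤ 23, expected clicks 12 + 16 + 10 + 5 + 14 = 57.
slot 4 + slot 1 + slot 6 + slot 8: cost 5 + 4 + 3 + 3 = 15 ≤ 23, expected clicks 12 + 16 + 10 + 14 = 52.
slot 4 + slot 1 + slot 3 + slot 8: cost 5 + 4 + 4 + 3 = 16 ≤ 23, expected clicks 12 + 16 + 5 + 14 = 47.
Best is slot 4, slot 1, slot 6, slot 3, and slot 8 with total expected clicks 57.

57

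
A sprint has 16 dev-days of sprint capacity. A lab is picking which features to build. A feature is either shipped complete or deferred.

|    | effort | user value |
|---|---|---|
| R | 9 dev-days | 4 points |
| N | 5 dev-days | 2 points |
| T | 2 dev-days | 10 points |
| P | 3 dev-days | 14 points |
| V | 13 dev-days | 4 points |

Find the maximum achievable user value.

Treat it as a binary knapsack problem.
Allowing fractional choices, the relaxed optimum would be about 28.8, but features are indivisible.
N + T + P: effort 5 + 2 + 3 = 10 ≤ 16, user value 2 + 10 + 14 = 26.
R + T + P: effort 9 + 2 + 3 = 14 ≤ 16, user value 4 + 10 + 14 = 28.
T + P: effort 2 + 3 = 5 ≤ 16, user value 10 + 14 = 24.
Best is R, T, and P with total user value 28.

28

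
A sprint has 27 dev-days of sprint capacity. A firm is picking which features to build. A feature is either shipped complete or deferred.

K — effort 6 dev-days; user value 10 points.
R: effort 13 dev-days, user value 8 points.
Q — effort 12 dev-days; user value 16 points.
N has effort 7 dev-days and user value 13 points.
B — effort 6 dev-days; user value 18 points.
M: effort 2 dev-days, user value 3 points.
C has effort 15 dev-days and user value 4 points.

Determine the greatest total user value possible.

Take Q, N, B, and M: effort 12 + 7 + 6 + 2 = 27 ≤ 27, user value 16 + 13 + 18 + 3 = 50.
No other feasible combination does better.

50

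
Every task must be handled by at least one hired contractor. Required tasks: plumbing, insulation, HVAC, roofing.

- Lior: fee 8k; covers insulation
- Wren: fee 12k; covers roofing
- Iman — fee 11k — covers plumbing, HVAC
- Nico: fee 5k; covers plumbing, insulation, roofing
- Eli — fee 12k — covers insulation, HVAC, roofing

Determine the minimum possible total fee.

Choose Iman and Nico: together they cover plumbing, insulation, HVAC, roofing — every task.
Total fee: 11 + 5 = 16.
No cover costs less than 16.

16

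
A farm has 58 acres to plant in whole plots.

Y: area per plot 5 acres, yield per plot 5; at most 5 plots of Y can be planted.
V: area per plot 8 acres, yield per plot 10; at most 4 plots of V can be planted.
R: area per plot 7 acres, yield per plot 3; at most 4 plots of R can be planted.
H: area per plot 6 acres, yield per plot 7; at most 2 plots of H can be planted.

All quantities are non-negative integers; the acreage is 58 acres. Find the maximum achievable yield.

V has the best ratio (10/8); taking only V gives at most 4×10 = 40 (stopped by the supply cap of 4).
Mixing does better — 4×Y, 4×V, and 1×H: area 58 ≤ 58, yield 4·5 + 4·10 + 1·7 = 67.

67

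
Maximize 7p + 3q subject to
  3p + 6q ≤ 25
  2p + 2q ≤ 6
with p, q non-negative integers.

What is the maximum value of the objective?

(p,q)=(3,0): 3·3+6·0=9≤25, 2·3+2·0=6≤6, objective 21.
(p,q)=(2,1): 3·2+6·1=12≤25, 2·2+2·1=6≤6, objective 17.
(p,q)=(2,0): 3·2+6·0=6≤25, 2·2+2·0=4≤6, objective 14.
The best lattice point is (3,0), giving 21.

21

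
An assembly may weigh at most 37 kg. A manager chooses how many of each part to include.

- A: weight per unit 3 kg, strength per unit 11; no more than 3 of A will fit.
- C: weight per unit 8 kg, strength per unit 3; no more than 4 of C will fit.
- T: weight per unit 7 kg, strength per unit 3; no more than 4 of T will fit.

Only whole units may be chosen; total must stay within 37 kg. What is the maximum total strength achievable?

A has the best ratio (11/3); taking only A gives at most 3×11 = 33 (stopped by the supply cap of 3).
Mixing does better — 3×A and 4×T: weight 37 ≤ 37, strength 3·11 + 4·3 = 45.

45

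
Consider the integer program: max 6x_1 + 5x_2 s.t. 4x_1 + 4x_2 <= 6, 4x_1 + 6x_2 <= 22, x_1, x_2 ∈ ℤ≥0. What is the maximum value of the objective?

6

Relaxing integrality, the LP optimum is 9.00 at (x_1,x_2) = (1.5, 0), which is not an integer point.
(x_1,x_2)=(1,0) is feasible, giving 6.
(x_1,x_2)=(0,1) is feasible, giving 5.
(x_1,x_2)=(0,0) is feasible, giving 0.
No feasible integer point exceeds 6.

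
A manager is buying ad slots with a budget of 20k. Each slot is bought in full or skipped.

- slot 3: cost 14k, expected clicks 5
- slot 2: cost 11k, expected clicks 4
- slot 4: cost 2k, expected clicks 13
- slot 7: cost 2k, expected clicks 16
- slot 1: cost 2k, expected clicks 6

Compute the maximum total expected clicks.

This is an integer program with binary decision variables.
Take slot 3, slot 4, slot 7, and slot 1: cost 14 + 2 + 2 + 2 = 20 ≤ 20, expected clicks 5 + 13 + 16 + 6 = 40.
No other feasible combination does better.

40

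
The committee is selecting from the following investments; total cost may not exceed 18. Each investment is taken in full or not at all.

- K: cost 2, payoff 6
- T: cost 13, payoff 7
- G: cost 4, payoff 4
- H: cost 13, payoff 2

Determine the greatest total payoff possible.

Allowing fractional choices, the relaxed optimum would be about 16.5, but investments are indivisible.
K + G: cost 2 + 4 = 6 ≤ 18, payoff 6 + 4 = 10.
T + G: cost 13 + 4 = 17 ≤ 18, payoff 7 + 4 = 11.
K + T: cost 2 + 13 = 15 ≤ 18, payoff 6 + 7 = 13.
Best is K and T with total payoff 13.

13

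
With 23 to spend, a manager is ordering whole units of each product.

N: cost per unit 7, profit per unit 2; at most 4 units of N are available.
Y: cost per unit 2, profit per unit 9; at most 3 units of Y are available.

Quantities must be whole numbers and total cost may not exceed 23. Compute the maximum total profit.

31

1×N and 3×Y: cost 13 ≤ 23, profit 1·2 + 3·9 = 29.
2×N and 3×Y: cost 20 ≤ 23, profit 2·2 + 3·9 = 31.
Best is 31.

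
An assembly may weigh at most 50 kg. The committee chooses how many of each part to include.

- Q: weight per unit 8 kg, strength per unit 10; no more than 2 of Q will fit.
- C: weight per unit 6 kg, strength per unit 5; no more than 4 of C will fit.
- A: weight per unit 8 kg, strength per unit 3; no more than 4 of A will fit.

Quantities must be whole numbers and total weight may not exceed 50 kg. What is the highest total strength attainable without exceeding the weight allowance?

2×Q, 4×C, and 1×A: weight 48 ≤ 50, strength 2·10 + 4·5 + 1·3 = 43.
2×Q, 3×C, and 2×A: weight 50 ≤ 50, strength 2·10 + 3·5 + 2·3 = 41.
Best is 43.

43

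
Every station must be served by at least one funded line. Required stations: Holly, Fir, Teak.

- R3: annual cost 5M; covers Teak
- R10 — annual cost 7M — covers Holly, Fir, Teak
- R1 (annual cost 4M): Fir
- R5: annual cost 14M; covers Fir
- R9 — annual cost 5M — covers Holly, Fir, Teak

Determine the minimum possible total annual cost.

This is an integer covering problem.
R9 alone covers Holly, Fir, Teak — every station.
Total annual cost: 5.
No cover costs less than 5.

5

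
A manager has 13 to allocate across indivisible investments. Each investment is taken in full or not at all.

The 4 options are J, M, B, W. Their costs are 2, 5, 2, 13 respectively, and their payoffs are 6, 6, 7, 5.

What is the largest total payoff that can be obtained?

Take J, M, and B: cost 2 + 5 + 2 = 9 ≤ 13, payoff 6 + 6 + 7 = 19.
No other feasible combination does better.

19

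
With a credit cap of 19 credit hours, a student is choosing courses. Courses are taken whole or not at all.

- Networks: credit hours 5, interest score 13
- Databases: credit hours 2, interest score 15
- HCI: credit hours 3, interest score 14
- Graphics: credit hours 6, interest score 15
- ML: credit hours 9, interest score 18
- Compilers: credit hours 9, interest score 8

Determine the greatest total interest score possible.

Networks + Databases + HCI + ML: credit hours 5 + 2 + 3 + 9 = 19 ≤ 19, interest score 13 + 15 + 14 + 18 = 60.
Networks + Databases + HCI + Graphics: credit hours 5 + 2 + 3 + 6 = 16 ≤ 19, interest score 13 + 15 + 14 + 15 = 57.
Networks + Databases + HCI + Compilers: credit hours 5 + 2 + 3 + 9 = 19 ≤ 19, interest score 13 + 15 + 14 + 8 = 50.
Best is Networks, Databases, HCI, and ML with total interest score 60.

60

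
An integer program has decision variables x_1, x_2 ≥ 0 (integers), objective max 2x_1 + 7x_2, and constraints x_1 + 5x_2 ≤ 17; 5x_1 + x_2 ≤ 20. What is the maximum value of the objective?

25

Relaxing integrality, the LP optimum is 25.88 at (x_1,x_2) = (3.46, 2.71), which is not an integer point.
(x_1,x_2)=(2,3): 1·2+5·3=17≤17, 5·2+1·3=13≤20, objective 25.
(x_1,x_2)=(1,3): 1·1+5·3=16≤17, 5·1+1·3=8≤20, objective 23.
The best lattice point is (2,3), giving 25.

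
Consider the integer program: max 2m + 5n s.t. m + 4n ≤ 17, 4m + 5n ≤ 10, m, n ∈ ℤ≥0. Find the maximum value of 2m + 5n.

10

(m,n)=(0,2): 1·0+4·2=8≤17, 4·0+5·2=10≤10, objective 10.
(m,n)=(1,1): 1·1+4·1=5≤17, 4·1+5·1=9≤10, objective 7.
(m,n)=(0,1): 1·0+4·1=4≤17, 4·0+5·1=5≤10, objective 5.
The best lattice point is (0,2), giving 10.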